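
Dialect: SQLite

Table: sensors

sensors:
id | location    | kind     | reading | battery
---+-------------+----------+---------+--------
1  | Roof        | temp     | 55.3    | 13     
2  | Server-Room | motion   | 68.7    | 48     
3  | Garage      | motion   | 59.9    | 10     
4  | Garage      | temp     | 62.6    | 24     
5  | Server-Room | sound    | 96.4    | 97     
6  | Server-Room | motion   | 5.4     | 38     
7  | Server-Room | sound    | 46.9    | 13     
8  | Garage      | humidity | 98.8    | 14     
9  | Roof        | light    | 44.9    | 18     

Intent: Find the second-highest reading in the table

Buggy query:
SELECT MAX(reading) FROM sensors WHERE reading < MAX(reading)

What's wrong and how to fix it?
Bug: The inner MAX is an aggregate inside WHERE, which is not allowed

Fix: Put the inner MAX in a scalar subquery

Corrected query:
SELECT MAX(reading) FROM sensors WHERE reading < (SELECT MAX(reading) FROM sensors)

Result:
MAX(reading)
------------
96.4        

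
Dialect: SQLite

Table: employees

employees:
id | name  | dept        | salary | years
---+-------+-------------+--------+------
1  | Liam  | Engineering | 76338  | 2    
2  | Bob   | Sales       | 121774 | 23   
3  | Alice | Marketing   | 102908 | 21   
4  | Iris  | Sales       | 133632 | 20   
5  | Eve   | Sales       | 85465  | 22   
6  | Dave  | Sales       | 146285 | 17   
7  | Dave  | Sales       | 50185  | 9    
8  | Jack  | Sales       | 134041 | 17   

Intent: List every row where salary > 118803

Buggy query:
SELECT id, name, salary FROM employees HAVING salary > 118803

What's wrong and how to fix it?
Bug: HAVING filters the output of aggregation, but this query has no GROUP BY and no aggregate functions, so SQLite rejects it (HAVING clause on a non-aggregate query); the condition here is per row

Fix: Replace HAVING with WHERE since the condition applies to individual rows

Corrected query:
SELECT id, name, salary FROM employees WHERE salary > 118803

Result:
id | name | salary
---+------+-------
2  | Bob  | 121774
4  | Iris | 133632
6  | Dave | 146285
8  | Jack | 134041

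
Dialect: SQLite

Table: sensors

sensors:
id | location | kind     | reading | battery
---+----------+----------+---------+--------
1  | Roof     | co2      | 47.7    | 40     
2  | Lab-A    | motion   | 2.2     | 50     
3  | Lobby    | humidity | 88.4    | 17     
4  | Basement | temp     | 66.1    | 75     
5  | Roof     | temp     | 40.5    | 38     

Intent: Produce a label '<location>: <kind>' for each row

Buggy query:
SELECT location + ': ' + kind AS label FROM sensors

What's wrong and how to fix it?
Bug: SQLite uses || for string concatenation; + coerces text to numbers (yielding 0)

Fix: Replace + with || to concatenate text

Corrected query:
SELECT location || ': ' || kind AS label FROM sensors

Result:
label          
---------------
Roof: co2      
Lab-A: motion  
Lobby: humidity
Basement: temp 
Roof: temp     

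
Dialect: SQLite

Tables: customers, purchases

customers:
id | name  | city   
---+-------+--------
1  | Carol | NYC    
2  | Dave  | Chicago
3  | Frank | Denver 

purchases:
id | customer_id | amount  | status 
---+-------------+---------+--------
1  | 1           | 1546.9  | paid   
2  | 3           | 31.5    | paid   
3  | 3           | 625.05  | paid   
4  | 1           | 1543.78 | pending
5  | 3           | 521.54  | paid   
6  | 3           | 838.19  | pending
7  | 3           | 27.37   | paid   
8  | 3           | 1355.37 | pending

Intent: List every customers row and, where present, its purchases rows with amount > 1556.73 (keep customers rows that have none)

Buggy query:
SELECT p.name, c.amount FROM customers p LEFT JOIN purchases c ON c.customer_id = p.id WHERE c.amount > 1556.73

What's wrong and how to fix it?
Bug: Filtering c.amount in WHERE discards the NULL rows produced by LEFT JOIN, turning it into an inner join

Fix: Move the right-table condition into the ON clause so unmatched parents are kept

Corrected query:
SELECT p.name, c.amount FROM customers p LEFT JOIN purchases c ON c.customer_id = p.id AND c.amount > 1556.73

Result:
name  | amount
------+-------
Carol | NULL  
Dave  | NULL  
Frank | NULL  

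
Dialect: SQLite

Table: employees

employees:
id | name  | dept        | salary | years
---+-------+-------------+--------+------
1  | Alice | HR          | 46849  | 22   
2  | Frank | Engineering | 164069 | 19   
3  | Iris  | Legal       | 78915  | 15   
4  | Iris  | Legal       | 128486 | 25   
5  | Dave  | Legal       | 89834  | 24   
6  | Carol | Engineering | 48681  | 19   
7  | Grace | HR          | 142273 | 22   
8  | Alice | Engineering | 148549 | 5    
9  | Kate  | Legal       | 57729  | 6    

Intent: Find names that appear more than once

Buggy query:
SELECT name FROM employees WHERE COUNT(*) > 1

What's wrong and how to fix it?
Bug: WHERE can't reference COUNT(*); aggregates are computed after WHERE

Fix: GROUP BY name, then filter groups with HAVING COUNT(*) > 1

Corrected query:
SELECT name FROM employees GROUP BY name HAVING COUNT(*) > 1

Result:
name 
-----
Alice
Iris 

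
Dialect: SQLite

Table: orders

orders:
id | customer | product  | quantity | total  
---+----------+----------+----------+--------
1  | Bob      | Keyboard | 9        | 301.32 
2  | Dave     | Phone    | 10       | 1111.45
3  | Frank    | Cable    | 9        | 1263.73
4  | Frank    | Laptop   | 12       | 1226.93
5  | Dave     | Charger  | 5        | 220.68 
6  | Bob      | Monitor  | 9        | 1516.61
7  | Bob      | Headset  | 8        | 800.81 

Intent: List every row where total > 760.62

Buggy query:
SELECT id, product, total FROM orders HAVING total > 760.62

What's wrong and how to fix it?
Bug: HAVING filters the output of aggregation, but this query has no GROUP BY and no aggregate functions, so SQLite rejects it (HAVING clause on a non-aggregate query); the condition here is per row

Fix: Replace HAVING with WHERE since the condition applies to individual rows

Corrected query:
SELECT id, product, total FROM orders WHERE total > 760.62

Result:
id | product | total  
---+---------+--------
2  | Phone   | 1111.45
3  | Cable   | 1263.73
4  | Laptop  | 1226.93
6  | Monitor | 1516.61
7  | Headset | 800.81 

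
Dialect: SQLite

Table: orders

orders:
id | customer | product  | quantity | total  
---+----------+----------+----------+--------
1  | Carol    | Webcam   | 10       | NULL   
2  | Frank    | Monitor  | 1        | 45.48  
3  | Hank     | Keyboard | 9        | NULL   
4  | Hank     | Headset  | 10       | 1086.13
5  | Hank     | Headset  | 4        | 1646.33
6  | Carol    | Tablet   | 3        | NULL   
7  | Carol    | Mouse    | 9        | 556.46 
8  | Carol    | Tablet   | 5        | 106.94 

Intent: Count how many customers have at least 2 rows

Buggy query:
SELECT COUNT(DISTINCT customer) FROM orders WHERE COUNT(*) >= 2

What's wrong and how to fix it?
Bug: COUNT(*) cannot appear in WHERE; the per-group count doesn't exist yet

Fix: Group first with HAVING COUNT(*) >= 2, then COUNT the resulting groups

Corrected query:
SELECT COUNT(*) FROM (SELECT customer FROM orders GROUP BY customer HAVING COUNT(*) >= 2)

Result:
COUNT(*)
--------
2       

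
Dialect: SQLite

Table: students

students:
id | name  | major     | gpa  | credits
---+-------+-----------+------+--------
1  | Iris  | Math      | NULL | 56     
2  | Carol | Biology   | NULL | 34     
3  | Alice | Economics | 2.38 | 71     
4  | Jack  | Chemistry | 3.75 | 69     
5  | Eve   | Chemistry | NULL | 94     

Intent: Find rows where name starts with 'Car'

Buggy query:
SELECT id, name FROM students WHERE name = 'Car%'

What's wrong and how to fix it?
Bug: Wildcards only work with LIKE; '=' treats '%' as a literal character

Fix: Use LIKE for wildcard pattern matching

Corrected query:
SELECT id, name FROM students WHERE name LIKE 'Car%'

Result:
id | name 
---+------
2  | Carol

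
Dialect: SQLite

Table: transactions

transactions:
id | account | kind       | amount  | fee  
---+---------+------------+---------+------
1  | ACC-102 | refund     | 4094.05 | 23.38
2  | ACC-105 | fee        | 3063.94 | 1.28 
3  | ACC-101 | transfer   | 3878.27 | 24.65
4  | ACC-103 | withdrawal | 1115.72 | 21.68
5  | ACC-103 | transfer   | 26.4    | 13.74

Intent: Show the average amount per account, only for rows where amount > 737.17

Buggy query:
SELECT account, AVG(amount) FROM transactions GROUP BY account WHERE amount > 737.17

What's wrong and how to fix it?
Bug: Row-level WHERE must come before GROUP BY in the clause order

Fix: Place WHERE between FROM and GROUP BY

Corrected query:
SELECT account, AVG(amount) FROM transactions WHERE amount > 737.17 GROUP BY account

Result:
account | AVG(amount)
--------+------------
ACC-101 | 3878.27    
ACC-102 | 4094.05    
ACC-103 | 1115.72    
ACC-105 | 3063.94    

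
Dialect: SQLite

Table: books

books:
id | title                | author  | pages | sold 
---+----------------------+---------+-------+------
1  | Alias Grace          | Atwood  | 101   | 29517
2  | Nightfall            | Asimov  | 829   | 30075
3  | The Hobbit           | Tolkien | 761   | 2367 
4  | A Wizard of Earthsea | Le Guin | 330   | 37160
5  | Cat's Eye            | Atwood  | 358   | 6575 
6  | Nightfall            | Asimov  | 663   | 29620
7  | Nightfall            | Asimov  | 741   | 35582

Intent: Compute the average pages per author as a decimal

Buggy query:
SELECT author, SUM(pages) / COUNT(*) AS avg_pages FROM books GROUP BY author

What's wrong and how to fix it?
Bug: SUM(pages) and COUNT(*) are both integers; the division truncates the fractional part

Fix: Cast one side to REAL so the division keeps the fractional part

Corrected query:
SELECT author, SUM(pages) * 1.0 / COUNT(*) AS avg_pages FROM books GROUP BY author

Result:
author  | avg_pages 
--------+-----------
Asimov  | 744.333333
Atwood  | 229.5     
Le Guin | 330       
Tolkien | 761       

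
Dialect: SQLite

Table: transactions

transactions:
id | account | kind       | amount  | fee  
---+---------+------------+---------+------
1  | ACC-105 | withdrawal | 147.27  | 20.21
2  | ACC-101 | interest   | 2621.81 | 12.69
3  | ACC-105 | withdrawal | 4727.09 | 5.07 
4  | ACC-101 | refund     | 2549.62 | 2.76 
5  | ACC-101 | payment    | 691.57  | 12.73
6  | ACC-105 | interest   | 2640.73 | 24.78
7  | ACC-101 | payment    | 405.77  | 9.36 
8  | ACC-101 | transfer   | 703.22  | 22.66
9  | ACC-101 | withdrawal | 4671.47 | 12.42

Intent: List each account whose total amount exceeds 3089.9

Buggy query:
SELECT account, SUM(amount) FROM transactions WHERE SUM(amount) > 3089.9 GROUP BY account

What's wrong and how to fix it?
Bug: WHERE runs before GROUP BY, so aggregates aren't available there

Fix: Move the aggregate condition to a HAVING clause

Corrected query:
SELECT account, SUM(amount) FROM transactions GROUP BY account HAVING SUM(amount) > 3089.9

Result:
account | SUM(amount)
--------+------------
ACC-101 | 11643.46   
ACC-105 | 7515.09    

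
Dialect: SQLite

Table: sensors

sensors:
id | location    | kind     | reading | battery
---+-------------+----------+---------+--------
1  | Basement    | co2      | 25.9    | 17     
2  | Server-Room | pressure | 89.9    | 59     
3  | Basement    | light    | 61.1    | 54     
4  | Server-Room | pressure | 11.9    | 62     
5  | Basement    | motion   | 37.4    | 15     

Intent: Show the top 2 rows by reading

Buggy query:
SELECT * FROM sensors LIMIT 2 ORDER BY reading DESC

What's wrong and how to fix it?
Bug: ORDER BY cannot follow LIMIT; LIMIT is the final clause

Fix: Swap the clauses: ORDER BY first, then LIMIT

Corrected query:
SELECT * FROM sensors ORDER BY reading DESC LIMIT 2

Result:
id | location    | kind     | reading | battery
---+-------------+----------+---------+--------
2  | Server-Room | pressure | 89.9    | 59     
3  | Basement    | light    | 61.1    | 54     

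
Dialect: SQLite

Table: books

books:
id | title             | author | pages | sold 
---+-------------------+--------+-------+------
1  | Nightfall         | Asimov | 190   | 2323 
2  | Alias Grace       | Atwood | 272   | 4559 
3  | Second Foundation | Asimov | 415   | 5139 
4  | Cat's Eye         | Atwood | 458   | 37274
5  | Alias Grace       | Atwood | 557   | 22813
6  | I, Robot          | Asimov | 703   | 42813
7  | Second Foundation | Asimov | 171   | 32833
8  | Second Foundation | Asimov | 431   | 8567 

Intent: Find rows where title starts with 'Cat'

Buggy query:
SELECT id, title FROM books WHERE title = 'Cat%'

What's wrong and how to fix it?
Bug: Wildcards only work with LIKE; '=' treats '%' as a literal character

Fix: Replace '=' with LIKE so 'Cat%' is treated as a pattern

Corrected query:
SELECT id, title FROM books WHERE title LIKE 'Cat%'

Result:
id | title    
---+----------
4  | Cat's Eye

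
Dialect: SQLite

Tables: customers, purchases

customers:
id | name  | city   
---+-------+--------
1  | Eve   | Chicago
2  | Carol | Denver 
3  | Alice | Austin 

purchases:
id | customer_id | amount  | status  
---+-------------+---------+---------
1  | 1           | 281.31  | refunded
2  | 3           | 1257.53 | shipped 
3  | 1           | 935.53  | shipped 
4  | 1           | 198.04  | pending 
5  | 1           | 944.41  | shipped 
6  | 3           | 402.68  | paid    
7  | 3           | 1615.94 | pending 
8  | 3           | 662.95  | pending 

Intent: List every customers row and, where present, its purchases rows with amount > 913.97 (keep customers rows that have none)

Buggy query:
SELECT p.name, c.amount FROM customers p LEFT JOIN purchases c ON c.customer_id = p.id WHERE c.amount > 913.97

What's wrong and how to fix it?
Bug: A WHERE condition on the right-hand table after LEFT JOIN drops unmatched parents

Fix: Put 'c.amount > 913.97' in the JOIN's ON clause instead of WHERE

Corrected query:
SELECT p.name, c.amount FROM customers p LEFT JOIN purchases c ON c.customer_id = p.id AND c.amount > 913.97

Result:
name  | amount 
------+--------
Eve   | 935.53 
Eve   | 944.41 
Carol | NULL   
Alice | 1257.53
Alice | 1615.94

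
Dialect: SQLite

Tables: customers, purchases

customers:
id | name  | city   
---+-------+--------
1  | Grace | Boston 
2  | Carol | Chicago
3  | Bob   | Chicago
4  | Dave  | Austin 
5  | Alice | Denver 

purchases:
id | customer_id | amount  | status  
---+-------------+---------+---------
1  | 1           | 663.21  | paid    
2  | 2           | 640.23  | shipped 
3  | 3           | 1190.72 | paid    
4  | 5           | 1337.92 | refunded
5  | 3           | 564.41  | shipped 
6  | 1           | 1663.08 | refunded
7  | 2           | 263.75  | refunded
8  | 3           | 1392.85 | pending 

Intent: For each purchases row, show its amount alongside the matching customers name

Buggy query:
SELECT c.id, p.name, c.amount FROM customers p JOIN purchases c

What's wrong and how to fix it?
Bug: Missing join condition: each purchases row is matched to all customers rows instead of just its own

Fix: Add ON c.customer_id = p.id to the JOIN

Corrected query:
SELECT c.id, p.name, c.amount FROM customers p JOIN purchases c ON c.customer_id = p.id

Result:
id | name  | amount 
---+-------+--------
1  | Grace | 663.21 
2  | Carol | 640.23 
3  | Bob   | 1190.72
4  | Alice | 1337.92
5  | Bob   | 564.41 
6  | Grace | 1663.08
7  | Carol | 263.75 
8  | Bob   | 1392.85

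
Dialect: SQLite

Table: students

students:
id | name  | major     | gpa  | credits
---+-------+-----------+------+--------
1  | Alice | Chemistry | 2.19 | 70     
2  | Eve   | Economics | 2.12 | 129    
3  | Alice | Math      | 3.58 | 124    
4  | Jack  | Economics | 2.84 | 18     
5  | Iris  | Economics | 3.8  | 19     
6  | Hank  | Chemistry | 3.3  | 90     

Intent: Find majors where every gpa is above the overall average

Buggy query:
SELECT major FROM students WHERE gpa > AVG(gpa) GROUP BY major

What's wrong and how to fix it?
Bug: AVG() is an aggregate; it can't sit directly in WHERE

Fix: Use a subquery for AVG and a HAVING MIN(...) filter so the condition holds for every row in the group

Corrected query:
SELECT major FROM students GROUP BY major HAVING MIN(gpa) > (SELECT AVG(gpa) FROM students)

Result:
major
-----
Math 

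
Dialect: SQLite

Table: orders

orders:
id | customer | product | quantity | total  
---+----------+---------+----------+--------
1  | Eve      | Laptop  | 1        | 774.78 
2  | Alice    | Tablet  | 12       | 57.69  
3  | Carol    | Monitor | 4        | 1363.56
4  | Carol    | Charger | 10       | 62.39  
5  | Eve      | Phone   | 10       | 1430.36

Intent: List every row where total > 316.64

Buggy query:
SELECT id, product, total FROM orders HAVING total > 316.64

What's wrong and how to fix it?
Bug: HAVING filters the output of aggregation, but this query has no GROUP BY and no aggregate functions, so SQLite rejects it (HAVING clause on a non-aggregate query); the condition here is per row

Fix: Replace HAVING with WHERE since the condition applies to individual rows

Corrected query:
SELECT id, product, total FROM orders WHERE total > 316.64

Result:
id | product | total  
---+---------+--------
1  | Laptop  | 774.78 
3  | Monitor | 1363.56
5  | Phone   | 1430.36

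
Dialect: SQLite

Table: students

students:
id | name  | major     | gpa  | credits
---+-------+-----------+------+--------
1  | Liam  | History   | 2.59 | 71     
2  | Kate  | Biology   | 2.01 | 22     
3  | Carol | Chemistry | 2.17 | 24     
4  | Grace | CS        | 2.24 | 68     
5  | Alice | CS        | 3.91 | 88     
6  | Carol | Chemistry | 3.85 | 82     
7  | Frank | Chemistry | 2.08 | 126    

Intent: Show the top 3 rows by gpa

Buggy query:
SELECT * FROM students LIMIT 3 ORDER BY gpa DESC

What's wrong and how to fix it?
Bug: ORDER BY cannot follow LIMIT; LIMIT is the final clause

Fix: Swap the clauses: ORDER BY first, then LIMIT

Corrected query:
SELECT * FROM students ORDER BY gpa DESC LIMIT 3

Result:
id | name  | major     | gpa  | credits
---+-------+-----------+------+--------
5  | Alice | CS        | 3.91 | 88     
6  | Carol | Chemistry | 3.85 | 82     
1  | Liam  | History   | 2.59 | 71     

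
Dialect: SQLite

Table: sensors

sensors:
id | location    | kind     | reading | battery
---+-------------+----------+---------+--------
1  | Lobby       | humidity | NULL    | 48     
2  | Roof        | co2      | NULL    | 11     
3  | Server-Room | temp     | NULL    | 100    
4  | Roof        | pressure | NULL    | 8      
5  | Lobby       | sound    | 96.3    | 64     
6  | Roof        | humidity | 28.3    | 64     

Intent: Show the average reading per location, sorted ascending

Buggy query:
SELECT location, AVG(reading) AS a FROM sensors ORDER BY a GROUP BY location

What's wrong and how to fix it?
Bug: GROUP BY must precede ORDER BY

Fix: Reorder: SELECT … FROM … GROUP BY … ORDER BY …

Corrected query:
SELECT location, AVG(reading) AS a FROM sensors GROUP BY location ORDER BY a

Result:
location    | a   
------------+-----
Server-Room | NULL
Roof        | 28.3
Lobby       | 96.3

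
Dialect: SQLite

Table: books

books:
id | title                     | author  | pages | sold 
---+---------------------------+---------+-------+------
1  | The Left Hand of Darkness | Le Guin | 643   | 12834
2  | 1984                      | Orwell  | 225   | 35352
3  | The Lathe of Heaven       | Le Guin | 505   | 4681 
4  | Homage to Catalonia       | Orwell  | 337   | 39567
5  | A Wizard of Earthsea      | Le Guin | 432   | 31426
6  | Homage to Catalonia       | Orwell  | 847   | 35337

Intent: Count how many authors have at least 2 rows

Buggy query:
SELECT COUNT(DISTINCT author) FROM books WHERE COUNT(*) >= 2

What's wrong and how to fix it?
Bug: COUNT(*) cannot appear in WHERE; the per-group count doesn't exist yet

Fix: Use a subquery that GROUPs and filters with HAVING, then count its rows

Corrected query:
SELECT COUNT(*) FROM (SELECT author FROM books GROUP BY author HAVING COUNT(*) >= 2)

Result:
COUNT(*)
--------
2       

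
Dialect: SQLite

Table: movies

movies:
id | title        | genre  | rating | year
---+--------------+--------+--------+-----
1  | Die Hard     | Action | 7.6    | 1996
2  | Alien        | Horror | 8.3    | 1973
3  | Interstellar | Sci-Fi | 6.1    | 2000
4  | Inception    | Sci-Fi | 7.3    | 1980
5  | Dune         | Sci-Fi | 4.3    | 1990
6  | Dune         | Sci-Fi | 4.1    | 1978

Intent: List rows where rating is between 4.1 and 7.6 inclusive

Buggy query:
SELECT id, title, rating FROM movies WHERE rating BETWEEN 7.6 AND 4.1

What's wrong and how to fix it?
Bug: The bounds are reversed; BETWEEN a AND b requires a <= b to match anything

Fix: Swap the bounds so the smaller value comes first

Corrected query:
SELECT id, title, rating FROM movies WHERE rating BETWEEN 4.1 AND 7.6

Result:
id | title        | rating
---+--------------+-------
1  | Die Hard     | 7.6   
3  | Interstellar | 6.1   
4  | Inception    | 7.3   
5  | Dune         | 4.3   
6  | Dune         | 4.1   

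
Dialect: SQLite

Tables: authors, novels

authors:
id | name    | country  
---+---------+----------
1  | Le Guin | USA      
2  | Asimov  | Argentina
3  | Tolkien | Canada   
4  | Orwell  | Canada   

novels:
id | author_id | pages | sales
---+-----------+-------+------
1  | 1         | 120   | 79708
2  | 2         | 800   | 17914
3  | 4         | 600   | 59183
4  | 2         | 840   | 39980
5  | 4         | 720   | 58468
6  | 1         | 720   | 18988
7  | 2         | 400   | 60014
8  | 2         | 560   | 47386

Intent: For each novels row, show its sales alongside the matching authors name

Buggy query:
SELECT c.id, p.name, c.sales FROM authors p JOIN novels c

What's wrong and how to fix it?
Bug: Missing join condition: each novels row is matched to all authors rows instead of just its own

Fix: Add ON c.author_id = p.id to the JOIN

Corrected query:
SELECT c.id, p.name, c.sales FROM authors p JOIN novels c ON c.author_id = p.id

Result:
id | name    | sales
---+---------+------
1  | Le Guin | 79708
2  | Asimov  | 17914
3  | Orwell  | 59183
4  | Asimov  | 39980
5  | Orwell  | 58468
6  | Le Guin | 18988
7  | Asimov  | 60014
8  | Asimov  | 47386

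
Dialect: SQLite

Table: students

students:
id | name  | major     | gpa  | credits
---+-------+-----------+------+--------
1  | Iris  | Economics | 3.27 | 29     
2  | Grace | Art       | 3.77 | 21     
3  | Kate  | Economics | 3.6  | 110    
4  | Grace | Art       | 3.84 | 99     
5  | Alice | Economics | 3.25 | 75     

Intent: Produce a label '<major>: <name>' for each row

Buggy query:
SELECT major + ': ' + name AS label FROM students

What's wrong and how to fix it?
Bug: SQLite uses || for string concatenation; + coerces text to numbers (yielding 0)

Fix: Use the || operator for string concatenation

Corrected query:
SELECT major || ': ' || name AS label FROM students

Result:
label           
----------------
Economics: Iris 
Art: Grace      
Economics: Kate 
Art: Grace      
Economics: Alice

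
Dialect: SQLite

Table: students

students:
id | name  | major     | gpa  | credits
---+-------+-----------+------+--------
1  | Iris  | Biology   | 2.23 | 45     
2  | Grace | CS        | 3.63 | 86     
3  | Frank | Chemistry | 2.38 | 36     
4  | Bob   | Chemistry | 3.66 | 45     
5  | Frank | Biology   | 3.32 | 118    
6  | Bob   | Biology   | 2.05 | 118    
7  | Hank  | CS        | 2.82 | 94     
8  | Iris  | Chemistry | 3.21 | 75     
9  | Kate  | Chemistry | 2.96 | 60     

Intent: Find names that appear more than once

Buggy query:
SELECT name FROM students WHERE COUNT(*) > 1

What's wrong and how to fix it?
Bug: COUNT(*) is an aggregate and cannot be used in WHERE

Fix: Group first, then use HAVING for the count condition

Corrected query:
SELECT name FROM students GROUP BY name HAVING COUNT(*) > 1

Result:
name 
-----
Bob  
Frank
Iris 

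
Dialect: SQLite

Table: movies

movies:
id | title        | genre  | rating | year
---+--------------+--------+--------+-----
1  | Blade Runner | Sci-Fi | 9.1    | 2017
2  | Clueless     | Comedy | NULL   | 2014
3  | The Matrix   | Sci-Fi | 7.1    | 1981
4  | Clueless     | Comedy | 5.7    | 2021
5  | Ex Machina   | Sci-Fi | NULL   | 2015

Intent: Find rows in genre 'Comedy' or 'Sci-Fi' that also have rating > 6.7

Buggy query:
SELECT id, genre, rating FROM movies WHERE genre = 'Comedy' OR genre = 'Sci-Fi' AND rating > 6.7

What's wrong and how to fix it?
Bug: AND binds tighter than OR, so this parses as genre = 'Comedy' OR (genre = 'Sci-Fi' AND rating > 6.7)

Fix: Group the OR with parentheses (or use IN), then AND the threshold

Corrected query:
SELECT id, genre, rating FROM movies WHERE (genre = 'Comedy' OR genre = 'Sci-Fi') AND rating > 6.7

Result:
id | genre  | rating
---+--------+-------
1  | Sci-Fi | 9.1   
3  | Sci-Fi | 7.1   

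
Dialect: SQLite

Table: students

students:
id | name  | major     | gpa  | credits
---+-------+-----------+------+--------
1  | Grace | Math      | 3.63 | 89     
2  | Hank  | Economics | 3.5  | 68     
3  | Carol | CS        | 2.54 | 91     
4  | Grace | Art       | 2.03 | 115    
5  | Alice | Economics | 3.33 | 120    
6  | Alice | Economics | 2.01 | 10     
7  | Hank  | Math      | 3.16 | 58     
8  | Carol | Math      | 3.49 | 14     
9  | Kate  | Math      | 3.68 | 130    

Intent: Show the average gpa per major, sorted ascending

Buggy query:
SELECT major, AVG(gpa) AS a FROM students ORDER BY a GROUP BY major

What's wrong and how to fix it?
Bug: ORDER BY appears before GROUP BY; SQL clause order requires GROUP BY first

Fix: Move ORDER BY to the end, after GROUP BY

Corrected query:
SELECT major, AVG(gpa) AS a FROM students GROUP BY major ORDER BY a

Result:
major     | a       
----------+---------
Art       | 2.03    
CS        | 2.54    
Economics | 2.946667
Math      | 3.49    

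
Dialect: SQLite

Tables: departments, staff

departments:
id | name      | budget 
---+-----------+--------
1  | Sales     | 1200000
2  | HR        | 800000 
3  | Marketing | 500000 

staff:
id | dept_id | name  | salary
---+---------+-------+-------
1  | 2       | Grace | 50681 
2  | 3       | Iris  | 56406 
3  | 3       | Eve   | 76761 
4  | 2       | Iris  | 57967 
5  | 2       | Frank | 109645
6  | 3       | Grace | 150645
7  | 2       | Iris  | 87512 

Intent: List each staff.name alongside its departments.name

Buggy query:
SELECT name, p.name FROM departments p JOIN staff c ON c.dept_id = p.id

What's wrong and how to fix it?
Bug: Both tables have a 'name' column; the unqualified reference is ambiguous

Fix: Prefix ambiguous columns with the table alias

Corrected query:
SELECT c.name, p.name FROM departments p JOIN staff c ON c.dept_id = p.id

Result:
name  | name     
------+----------
Grace | HR       
Iris  | Marketing
Eve   | Marketing
Iris  | HR       
Frank | HR       
Grace | Marketing
Iris  | HR       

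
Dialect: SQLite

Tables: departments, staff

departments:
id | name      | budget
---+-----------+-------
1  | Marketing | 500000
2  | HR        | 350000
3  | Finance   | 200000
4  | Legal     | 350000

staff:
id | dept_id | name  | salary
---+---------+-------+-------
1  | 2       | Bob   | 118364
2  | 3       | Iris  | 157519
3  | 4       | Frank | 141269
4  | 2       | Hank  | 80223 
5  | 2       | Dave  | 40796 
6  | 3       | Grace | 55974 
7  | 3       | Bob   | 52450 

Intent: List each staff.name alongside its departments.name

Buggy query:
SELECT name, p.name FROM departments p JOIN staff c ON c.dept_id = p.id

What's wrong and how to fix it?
Bug: Both tables have a 'name' column; the unqualified reference is ambiguous

Fix: Qualify the column with its table alias (c.name)

Corrected query:
SELECT c.name, p.name FROM departments p JOIN staff c ON c.dept_id = p.id

Result:
name  | name   
------+--------
Bob   | HR     
Iris  | Finance
Frank | Legal  
Hank  | HR     
Dave  | HR     
Grace | Finance
Bob   | Finance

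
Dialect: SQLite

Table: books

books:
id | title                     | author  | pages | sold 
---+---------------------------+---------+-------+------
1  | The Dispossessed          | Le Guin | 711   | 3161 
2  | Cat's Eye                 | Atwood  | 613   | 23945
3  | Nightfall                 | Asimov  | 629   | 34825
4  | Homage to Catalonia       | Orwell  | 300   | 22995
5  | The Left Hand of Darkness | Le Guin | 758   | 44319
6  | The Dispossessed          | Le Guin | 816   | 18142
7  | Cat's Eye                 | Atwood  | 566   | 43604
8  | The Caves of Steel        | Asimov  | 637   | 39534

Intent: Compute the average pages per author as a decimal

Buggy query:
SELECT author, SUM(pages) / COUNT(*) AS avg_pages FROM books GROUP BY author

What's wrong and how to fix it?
Bug: Both operands are integers, so '/' performs integer division and truncates

Fix: Cast one side to REAL so the division keeps the fractional part

Corrected query:
SELECT author, SUM(pages) * 1.0 / COUNT(*) AS avg_pages FROM books GROUP BY author

Result:
author  | avg_pages 
--------+-----------
Asimov  | 633       
Atwood  | 589.5     
Le Guin | 761.666667
Orwell  | 300       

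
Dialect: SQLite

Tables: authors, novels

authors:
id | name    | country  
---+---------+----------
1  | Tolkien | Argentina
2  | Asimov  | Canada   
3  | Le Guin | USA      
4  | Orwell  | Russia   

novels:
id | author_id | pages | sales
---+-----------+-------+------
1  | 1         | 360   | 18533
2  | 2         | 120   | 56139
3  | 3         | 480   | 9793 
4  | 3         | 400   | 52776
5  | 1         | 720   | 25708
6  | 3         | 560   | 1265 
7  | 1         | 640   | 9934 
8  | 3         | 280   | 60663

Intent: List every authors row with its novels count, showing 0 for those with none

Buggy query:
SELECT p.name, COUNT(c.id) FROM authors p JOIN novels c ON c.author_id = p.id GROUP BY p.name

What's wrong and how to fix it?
Bug: An inner join excludes parents with zero children

Fix: Switch to LEFT JOIN to retain unmatched parent rows

Corrected query:
SELECT p.name, COUNT(c.id) FROM authors p LEFT JOIN novels c ON c.author_id = p.id GROUP BY p.name

Result:
name    | COUNT(c.id)
--------+------------
Asimov  | 1          
Le Guin | 4          
Orwell  | 0          
Tolkien | 3          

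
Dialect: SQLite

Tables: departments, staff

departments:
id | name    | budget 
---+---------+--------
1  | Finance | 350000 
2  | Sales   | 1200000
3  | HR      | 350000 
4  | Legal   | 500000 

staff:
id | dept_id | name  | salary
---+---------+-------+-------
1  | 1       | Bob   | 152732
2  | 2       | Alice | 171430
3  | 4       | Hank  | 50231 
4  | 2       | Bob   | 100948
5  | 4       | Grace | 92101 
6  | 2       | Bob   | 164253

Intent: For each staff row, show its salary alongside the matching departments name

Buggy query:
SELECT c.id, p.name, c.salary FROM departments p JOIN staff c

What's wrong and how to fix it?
Bug: Missing join condition: each staff row is matched to all departments rows instead of just its own

Fix: Add ON c.dept_id = p.id to the JOIN

Corrected query:
SELECT c.id, p.name, c.salary FROM departments p JOIN staff c ON c.dept_id = p.id

Result:
id | name    | salary
---+---------+-------
1  | Finance | 152732
2  | Sales   | 171430
3  | Legal   | 50231 
4  | Sales   | 100948
5  | Legal   | 92101 
6  | Sales   | 164253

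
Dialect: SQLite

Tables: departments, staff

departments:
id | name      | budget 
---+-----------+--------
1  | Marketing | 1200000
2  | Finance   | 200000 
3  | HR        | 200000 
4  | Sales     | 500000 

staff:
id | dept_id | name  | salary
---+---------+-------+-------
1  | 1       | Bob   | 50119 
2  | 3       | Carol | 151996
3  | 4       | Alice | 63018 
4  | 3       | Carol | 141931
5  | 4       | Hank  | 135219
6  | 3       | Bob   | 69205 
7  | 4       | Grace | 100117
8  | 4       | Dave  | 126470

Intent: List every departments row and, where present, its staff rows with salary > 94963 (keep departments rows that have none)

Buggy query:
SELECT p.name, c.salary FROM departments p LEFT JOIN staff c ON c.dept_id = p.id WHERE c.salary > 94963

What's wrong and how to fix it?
Bug: Filtering c.salary in WHERE discards the NULL rows produced by LEFT JOIN, turning it into an inner join

Fix: Put 'c.salary > 94963' in the JOIN's ON clause instead of WHERE

Corrected query:
SELECT p.name, c.salary FROM departments p LEFT JOIN staff c ON c.dept_id = p.id AND c.salary > 94963

Result:
name      | salary
----------+-------
Marketing | NULL  
Finance   | NULL  
HR        | 141931
HR        | 151996
Sales     | 100117
Sales     | 126470
Sales     | 135219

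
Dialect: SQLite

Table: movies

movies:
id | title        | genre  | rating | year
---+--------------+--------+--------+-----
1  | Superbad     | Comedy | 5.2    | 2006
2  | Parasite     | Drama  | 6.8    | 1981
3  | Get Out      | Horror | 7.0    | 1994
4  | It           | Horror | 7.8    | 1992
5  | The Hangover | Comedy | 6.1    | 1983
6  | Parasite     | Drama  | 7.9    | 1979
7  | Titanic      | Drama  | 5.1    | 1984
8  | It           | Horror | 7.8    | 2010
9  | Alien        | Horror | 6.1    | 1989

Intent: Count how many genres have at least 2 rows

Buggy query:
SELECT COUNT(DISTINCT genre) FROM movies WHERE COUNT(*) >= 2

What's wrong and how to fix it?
Bug: WHERE filters individual rows, not groups, so a group-level COUNT is invalid there

Fix: Group first with HAVING COUNT(*) >= 2, then COUNT the resulting groups

Corrected query:
SELECT COUNT(*) FROM (SELECT genre FROM movies GROUP BY genre HAVING COUNT(*) >= 2)

Result:
COUNT(*)
--------
3       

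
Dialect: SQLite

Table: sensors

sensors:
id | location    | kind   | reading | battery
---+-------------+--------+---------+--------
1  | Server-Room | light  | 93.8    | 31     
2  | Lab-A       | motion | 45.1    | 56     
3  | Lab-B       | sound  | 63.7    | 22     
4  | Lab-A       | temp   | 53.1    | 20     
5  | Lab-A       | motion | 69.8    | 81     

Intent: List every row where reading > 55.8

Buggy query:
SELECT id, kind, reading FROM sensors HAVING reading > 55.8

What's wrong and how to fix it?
Bug: This is a non-aggregate query (no GROUP BY, no aggregates), so in SQLite the HAVING clause is invalid here; a row-level condition belongs in WHERE

Fix: Replace HAVING with WHERE since the condition applies to individual rows

Corrected query:
SELECT id, kind, reading FROM sensors WHERE reading > 55.8

Result:
id | kind   | reading
---+--------+--------
1  | light  | 93.8   
3  | sound  | 63.7   
5  | motion | 69.8   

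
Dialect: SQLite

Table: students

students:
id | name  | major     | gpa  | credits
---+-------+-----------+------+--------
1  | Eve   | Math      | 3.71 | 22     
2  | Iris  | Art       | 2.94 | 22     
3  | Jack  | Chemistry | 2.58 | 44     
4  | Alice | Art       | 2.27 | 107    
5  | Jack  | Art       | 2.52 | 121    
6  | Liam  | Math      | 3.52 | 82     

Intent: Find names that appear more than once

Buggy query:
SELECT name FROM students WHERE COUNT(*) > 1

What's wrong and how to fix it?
Bug: WHERE can't reference COUNT(*); aggregates are computed after WHERE

Fix: GROUP BY name, then filter groups with HAVING COUNT(*) > 1

Corrected query:
SELECT name FROM students GROUP BY name HAVING COUNT(*) > 1

Result:
name
----
Jack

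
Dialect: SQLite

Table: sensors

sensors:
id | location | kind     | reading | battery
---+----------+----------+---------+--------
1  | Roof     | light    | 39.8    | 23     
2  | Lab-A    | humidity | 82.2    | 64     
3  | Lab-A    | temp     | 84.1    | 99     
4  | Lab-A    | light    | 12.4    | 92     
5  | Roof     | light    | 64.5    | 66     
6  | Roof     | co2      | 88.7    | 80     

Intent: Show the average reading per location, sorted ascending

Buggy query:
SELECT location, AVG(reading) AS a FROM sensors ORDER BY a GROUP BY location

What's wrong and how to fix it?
Bug: ORDER BY appears before GROUP BY; SQL clause order requires GROUP BY first

Fix: Reorder: SELECT … FROM … GROUP BY … ORDER BY …

Corrected query:
SELECT location, AVG(reading) AS a FROM sensors GROUP BY location ORDER BY a

Result:
location | a        
---------+----------
Lab-A    | 59.566667
Roof     | 64.333333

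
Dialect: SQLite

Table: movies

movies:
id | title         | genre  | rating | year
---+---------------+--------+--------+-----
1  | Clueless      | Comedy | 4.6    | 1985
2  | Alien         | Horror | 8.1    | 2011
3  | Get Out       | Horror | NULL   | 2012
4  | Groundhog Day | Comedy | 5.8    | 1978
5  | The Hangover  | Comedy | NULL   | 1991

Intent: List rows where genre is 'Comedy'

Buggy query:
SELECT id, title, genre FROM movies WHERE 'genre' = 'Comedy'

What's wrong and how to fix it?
Bug: 'genre' in single quotes is a string literal, not the column; the comparison is literal-vs-literal and never true

Fix: Reference the column as genre without single quotes

Corrected query:
SELECT id, title, genre FROM movies WHERE genre = 'Comedy'

Result:
id | title         | genre 
---+---------------+-------
1  | Clueless      | Comedy
4  | Groundhog Day | Comedy
5  | The Hangover  | Comedy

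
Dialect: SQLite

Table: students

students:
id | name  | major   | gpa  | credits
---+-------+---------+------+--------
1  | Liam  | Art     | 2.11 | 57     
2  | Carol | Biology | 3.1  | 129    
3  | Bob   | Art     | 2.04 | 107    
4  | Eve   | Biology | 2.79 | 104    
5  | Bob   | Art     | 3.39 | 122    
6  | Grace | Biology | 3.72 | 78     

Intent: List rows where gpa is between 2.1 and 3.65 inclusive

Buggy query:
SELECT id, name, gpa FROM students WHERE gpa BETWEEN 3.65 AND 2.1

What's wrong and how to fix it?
Bug: BETWEEN expects the lower bound first; with 3.65 AND 2.1 the range is empty

Fix: Write BETWEEN 2.1 AND 3.65

Corrected query:
SELECT id, name, gpa FROM students WHERE gpa BETWEEN 2.1 AND 3.65

Result:
id | name  | gpa 
---+-------+-----
1  | Liam  | 2.11
2  | Carol | 3.1 
4  | Eve   | 2.79
5  | Bob   | 3.39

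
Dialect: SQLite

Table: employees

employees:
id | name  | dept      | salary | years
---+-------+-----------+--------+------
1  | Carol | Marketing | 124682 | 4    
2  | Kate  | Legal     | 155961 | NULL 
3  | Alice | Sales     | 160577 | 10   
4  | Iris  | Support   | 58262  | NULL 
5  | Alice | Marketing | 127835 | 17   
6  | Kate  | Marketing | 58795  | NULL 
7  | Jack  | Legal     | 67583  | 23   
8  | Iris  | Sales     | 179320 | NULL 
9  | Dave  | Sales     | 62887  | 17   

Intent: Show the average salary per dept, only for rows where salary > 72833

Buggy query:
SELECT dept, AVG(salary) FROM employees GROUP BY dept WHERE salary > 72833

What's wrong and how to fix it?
Bug: WHERE cannot follow GROUP BY

Fix: Move the WHERE clause before GROUP BY

Corrected query:
SELECT dept, AVG(salary) FROM employees WHERE salary > 72833 GROUP BY dept

Result:
dept      | AVG(salary)
----------+------------
Legal     | 155961     
Marketing | 126258.5   
Sales     | 169948.5   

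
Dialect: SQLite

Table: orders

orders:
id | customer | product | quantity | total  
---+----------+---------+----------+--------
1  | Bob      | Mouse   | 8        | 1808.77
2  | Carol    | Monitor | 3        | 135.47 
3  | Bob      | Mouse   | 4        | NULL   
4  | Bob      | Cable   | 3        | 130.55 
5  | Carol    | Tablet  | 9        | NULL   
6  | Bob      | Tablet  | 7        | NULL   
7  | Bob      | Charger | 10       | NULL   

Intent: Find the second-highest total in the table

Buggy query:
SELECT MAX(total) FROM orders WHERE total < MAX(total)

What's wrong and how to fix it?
Bug: MAX(total) on the right of the comparison is an aggregate-in-WHERE error

Fix: Compute the overall MAX in a subquery, then take MAX of rows below it

Corrected query:
SELECT MAX(total) FROM orders WHERE total < (SELECT MAX(total) FROM orders)

Result:
MAX(total)
----------
135.47    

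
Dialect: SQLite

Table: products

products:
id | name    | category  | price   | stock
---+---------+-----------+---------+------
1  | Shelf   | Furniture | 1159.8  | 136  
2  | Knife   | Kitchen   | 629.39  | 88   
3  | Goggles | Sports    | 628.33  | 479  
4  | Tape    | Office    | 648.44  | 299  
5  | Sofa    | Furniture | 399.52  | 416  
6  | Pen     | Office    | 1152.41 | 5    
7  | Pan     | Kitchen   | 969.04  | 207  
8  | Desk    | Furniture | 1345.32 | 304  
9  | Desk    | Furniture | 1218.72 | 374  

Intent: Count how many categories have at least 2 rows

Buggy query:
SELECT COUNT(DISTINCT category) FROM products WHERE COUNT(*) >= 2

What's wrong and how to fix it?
Bug: COUNT(*) cannot appear in WHERE; the per-group count doesn't exist yet

Fix: Use a subquery that GROUPs and filters with HAVING, then count its rows

Corrected query:
SELECT COUNT(*) FROM (SELECT category FROM products GROUP BY category HAVING COUNT(*) >= 2)

Result:
COUNT(*)
--------
3       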